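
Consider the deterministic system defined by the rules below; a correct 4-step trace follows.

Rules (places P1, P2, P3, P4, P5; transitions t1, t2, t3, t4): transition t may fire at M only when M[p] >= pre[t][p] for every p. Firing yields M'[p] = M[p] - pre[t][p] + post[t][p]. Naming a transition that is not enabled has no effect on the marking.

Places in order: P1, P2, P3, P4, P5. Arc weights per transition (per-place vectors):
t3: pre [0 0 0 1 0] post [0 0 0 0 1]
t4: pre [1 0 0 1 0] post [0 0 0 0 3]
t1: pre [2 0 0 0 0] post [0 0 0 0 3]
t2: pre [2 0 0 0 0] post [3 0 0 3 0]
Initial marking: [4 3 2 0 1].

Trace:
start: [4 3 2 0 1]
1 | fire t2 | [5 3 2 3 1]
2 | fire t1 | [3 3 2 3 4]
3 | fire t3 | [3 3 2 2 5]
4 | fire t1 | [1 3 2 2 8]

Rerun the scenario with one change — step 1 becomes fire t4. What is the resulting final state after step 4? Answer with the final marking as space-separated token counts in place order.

(re-executing from step 1 with the substitution; state before step 1: [4 3 2 0 1])
1 | fire t4 | [4 3 2 0 1]
2 | fire t1 | [2 3 2 0 4]
3 | fire t3 | [2 3 2 0 4]
4 | fire t1 | [0 3 2 0 7]

0 3 2 0 7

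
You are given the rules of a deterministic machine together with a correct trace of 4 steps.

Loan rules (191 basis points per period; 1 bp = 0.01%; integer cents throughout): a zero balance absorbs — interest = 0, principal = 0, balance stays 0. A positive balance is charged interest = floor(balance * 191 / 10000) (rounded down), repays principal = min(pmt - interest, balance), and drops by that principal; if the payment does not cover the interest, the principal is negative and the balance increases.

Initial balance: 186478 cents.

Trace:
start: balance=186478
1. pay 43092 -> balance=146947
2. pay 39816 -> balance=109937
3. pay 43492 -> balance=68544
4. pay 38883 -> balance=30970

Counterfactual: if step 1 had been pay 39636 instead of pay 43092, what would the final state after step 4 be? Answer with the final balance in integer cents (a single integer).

(re-executing from step 1 with the substitution; state before step 1: balance=186478)
1. pay 39636 -> balance=150403
2. pay 39816 -> balance=113459
3. pay 43492 -> balance=72134
4. pay 38883 -> balance=34628

34628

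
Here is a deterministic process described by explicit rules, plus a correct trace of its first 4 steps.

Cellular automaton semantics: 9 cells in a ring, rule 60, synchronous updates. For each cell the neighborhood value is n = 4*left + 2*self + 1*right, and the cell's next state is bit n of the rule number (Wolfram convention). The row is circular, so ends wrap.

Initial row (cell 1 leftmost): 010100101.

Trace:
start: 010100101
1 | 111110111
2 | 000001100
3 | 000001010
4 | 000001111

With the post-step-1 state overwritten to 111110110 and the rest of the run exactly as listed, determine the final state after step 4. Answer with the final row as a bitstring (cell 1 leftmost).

111001110

state after step 1 := 111110110
2 | 100001101
3 | 010001011
4 | 111001110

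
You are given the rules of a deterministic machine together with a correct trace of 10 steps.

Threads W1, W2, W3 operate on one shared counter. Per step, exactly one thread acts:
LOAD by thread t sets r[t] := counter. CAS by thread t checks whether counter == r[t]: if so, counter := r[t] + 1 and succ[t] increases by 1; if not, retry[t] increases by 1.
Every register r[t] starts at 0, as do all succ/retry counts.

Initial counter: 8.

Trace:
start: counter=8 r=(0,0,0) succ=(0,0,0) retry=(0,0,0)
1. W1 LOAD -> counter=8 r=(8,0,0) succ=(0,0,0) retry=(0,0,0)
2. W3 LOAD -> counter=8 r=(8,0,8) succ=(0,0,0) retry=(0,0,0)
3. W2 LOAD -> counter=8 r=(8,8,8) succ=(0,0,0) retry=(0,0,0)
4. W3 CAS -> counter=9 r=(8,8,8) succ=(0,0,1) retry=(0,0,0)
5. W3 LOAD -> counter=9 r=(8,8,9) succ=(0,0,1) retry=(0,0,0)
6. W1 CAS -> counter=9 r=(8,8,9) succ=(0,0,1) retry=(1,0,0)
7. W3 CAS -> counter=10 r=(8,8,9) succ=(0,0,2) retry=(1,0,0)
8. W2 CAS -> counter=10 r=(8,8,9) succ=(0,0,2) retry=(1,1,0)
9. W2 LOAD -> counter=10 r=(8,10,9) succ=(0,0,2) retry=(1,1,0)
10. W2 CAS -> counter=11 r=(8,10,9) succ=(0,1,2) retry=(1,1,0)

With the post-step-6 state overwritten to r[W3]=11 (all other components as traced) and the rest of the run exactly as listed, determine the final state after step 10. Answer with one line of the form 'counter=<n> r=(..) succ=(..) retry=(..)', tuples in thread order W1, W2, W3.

state after step 6 := counter=9 r=(8,8,11) succ=(0,0,1) retry=(1,0,0)
7. W3 CAS -> counter=9 r=(8,8,11) succ=(0,0,1) retry=(1,0,1)
8. W2 CAS -> counter=9 r=(8,8,11) succ=(0,0,1) retry=(1,1,1)
9. W2 LOAD -> counter=9 r=(8,9,11) succ=(0,0,1) retry=(1,1,1)
10. W2 CAS -> counter=10 r=(8,9,11) succ=(0,1,1) retry=(1,1,1)

counter=10 r=(8,9,11) succ=(0,1,1) retry=(1,1,1)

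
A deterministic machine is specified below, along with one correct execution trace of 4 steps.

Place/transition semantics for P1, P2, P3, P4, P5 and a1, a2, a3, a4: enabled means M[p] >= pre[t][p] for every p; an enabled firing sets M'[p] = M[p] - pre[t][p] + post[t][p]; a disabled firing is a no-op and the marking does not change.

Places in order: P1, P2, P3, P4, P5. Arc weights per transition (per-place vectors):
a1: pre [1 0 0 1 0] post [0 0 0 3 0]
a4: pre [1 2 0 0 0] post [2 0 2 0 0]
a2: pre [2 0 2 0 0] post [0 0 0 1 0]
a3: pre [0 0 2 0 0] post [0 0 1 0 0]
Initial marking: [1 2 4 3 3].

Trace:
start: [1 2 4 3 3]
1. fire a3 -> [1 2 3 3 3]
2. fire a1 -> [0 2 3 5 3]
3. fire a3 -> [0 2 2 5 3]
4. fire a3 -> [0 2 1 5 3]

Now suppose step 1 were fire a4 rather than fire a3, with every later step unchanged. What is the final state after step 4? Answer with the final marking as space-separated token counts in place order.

1 0 4 5 3

(re-executing from step 1 with the substitution; state before step 1: [1 2 4 3 3])
1. fire a4 -> [2 0 6 3 3]
2. fire a1 -> [1 0 6 5 3]
3. fire a3 -> [1 0 5 5 3]
4. fire a3 -> [1 0 4 5 3]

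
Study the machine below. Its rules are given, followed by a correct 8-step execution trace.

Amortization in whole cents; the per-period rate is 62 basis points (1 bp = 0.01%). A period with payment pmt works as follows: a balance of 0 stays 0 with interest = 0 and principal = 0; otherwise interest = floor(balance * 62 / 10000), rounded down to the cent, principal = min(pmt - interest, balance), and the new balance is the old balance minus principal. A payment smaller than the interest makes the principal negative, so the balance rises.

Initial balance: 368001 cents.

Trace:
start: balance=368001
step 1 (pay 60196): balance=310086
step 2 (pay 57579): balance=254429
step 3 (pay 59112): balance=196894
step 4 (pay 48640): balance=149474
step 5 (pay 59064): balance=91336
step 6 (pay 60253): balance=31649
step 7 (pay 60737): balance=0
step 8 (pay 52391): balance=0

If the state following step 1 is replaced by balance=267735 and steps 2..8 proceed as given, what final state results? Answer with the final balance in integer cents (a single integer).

0

state after step 1 := balance=267735
step 2 (pay 57579): balance=211815
step 3 (pay 59112): balance=154016
step 4 (pay 48640): balance=106330
step 5 (pay 59064): balance=47925
step 6 (pay 60253): balance=0
step 7 (pay 60737): balance=0
step 8 (pay 52391): balance=0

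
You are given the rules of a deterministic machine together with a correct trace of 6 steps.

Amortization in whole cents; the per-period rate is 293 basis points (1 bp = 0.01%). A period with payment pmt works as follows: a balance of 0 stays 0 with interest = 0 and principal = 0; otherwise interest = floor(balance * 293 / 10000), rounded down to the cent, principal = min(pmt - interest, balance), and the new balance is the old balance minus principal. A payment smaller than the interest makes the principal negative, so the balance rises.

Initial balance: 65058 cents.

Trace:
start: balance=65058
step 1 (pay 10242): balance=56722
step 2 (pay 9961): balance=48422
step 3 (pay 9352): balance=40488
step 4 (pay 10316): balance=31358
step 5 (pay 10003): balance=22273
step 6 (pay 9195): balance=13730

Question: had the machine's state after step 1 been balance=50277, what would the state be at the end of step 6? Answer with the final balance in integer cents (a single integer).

state after step 1 := balance=50277
step 2 (pay 9961): balance=41789
step 3 (pay 9352): balance=33661
step 4 (pay 10316): balance=24331
step 5 (pay 10003): balance=15040
step 6 (pay 9195): balance=6285

6285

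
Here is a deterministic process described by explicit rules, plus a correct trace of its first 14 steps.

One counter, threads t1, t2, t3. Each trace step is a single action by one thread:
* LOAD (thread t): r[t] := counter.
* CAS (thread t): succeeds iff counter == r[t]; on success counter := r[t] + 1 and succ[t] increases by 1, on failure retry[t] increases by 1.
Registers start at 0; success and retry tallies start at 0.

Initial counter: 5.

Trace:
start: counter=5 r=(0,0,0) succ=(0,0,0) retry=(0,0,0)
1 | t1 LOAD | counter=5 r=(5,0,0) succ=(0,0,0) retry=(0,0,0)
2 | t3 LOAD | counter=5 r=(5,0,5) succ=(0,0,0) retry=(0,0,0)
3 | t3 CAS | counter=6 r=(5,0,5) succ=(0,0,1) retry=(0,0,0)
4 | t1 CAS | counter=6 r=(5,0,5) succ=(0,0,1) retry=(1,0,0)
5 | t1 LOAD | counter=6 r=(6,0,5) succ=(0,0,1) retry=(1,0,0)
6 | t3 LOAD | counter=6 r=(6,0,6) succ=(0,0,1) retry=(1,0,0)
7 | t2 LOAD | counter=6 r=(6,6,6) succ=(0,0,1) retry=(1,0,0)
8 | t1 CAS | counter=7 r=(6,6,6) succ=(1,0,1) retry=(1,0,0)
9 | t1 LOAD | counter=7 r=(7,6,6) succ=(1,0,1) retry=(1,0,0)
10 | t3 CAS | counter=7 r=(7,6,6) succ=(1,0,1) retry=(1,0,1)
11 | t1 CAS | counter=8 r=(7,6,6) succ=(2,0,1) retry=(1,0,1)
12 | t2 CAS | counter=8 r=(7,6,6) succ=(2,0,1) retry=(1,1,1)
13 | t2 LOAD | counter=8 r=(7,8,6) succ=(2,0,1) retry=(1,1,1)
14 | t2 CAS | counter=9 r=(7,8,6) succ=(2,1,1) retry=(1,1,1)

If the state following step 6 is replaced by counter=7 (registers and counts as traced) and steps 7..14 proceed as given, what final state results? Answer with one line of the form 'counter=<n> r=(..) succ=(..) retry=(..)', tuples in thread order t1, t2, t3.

state after step 6 := counter=7 r=(6,0,6) succ=(0,0,1) retry=(1,0,0)
7 | t2 LOAD | counter=7 r=(6,7,6) succ=(0,0,1) retry=(1,0,0)
8 | t1 CAS | counter=7 r=(6,7,6) succ=(0,0,1) retry=(2,0,0)
9 | t1 LOAD | counter=7 r=(7,7,6) succ=(0,0,1) retry=(2,0,0)
10 | t3 CAS | counter=7 r=(7,7,6) succ=(0,0,1) retry=(2,0,1)
11 | t1 CAS | counter=8 r=(7,7,6) succ=(1,0,1) retry=(2,0,1)
12 | t2 CAS | counter=8 r=(7,7,6) succ=(1,0,1) retry=(2,1,1)
13 | t2 LOAD | counter=8 r=(7,8,6) succ=(1,0,1) retry=(2,1,1)
14 | t2 CAS | counter=9 r=(7,8,6) succ=(1,1,1) retry=(2,1,1)

counter=9 r=(7,8,6) succ=(1,1,1) retry=(2,1,1)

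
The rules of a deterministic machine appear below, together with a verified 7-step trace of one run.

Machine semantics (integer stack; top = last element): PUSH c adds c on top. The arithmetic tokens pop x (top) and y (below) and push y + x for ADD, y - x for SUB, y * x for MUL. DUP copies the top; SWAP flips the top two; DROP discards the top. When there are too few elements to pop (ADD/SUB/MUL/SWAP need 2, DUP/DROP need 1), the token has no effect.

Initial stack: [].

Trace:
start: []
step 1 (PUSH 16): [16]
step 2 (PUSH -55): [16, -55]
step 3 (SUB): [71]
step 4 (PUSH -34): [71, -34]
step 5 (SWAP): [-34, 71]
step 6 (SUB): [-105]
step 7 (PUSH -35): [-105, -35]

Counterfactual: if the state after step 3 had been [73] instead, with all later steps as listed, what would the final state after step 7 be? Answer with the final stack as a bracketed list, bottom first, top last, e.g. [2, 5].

[-107, -35]

state after step 3 := [73]
step 4 (PUSH -34): [73, -34]
step 5 (SWAP): [-34, 73]
step 6 (SUB): [-107]
step 7 (PUSH -35): [-107, -35]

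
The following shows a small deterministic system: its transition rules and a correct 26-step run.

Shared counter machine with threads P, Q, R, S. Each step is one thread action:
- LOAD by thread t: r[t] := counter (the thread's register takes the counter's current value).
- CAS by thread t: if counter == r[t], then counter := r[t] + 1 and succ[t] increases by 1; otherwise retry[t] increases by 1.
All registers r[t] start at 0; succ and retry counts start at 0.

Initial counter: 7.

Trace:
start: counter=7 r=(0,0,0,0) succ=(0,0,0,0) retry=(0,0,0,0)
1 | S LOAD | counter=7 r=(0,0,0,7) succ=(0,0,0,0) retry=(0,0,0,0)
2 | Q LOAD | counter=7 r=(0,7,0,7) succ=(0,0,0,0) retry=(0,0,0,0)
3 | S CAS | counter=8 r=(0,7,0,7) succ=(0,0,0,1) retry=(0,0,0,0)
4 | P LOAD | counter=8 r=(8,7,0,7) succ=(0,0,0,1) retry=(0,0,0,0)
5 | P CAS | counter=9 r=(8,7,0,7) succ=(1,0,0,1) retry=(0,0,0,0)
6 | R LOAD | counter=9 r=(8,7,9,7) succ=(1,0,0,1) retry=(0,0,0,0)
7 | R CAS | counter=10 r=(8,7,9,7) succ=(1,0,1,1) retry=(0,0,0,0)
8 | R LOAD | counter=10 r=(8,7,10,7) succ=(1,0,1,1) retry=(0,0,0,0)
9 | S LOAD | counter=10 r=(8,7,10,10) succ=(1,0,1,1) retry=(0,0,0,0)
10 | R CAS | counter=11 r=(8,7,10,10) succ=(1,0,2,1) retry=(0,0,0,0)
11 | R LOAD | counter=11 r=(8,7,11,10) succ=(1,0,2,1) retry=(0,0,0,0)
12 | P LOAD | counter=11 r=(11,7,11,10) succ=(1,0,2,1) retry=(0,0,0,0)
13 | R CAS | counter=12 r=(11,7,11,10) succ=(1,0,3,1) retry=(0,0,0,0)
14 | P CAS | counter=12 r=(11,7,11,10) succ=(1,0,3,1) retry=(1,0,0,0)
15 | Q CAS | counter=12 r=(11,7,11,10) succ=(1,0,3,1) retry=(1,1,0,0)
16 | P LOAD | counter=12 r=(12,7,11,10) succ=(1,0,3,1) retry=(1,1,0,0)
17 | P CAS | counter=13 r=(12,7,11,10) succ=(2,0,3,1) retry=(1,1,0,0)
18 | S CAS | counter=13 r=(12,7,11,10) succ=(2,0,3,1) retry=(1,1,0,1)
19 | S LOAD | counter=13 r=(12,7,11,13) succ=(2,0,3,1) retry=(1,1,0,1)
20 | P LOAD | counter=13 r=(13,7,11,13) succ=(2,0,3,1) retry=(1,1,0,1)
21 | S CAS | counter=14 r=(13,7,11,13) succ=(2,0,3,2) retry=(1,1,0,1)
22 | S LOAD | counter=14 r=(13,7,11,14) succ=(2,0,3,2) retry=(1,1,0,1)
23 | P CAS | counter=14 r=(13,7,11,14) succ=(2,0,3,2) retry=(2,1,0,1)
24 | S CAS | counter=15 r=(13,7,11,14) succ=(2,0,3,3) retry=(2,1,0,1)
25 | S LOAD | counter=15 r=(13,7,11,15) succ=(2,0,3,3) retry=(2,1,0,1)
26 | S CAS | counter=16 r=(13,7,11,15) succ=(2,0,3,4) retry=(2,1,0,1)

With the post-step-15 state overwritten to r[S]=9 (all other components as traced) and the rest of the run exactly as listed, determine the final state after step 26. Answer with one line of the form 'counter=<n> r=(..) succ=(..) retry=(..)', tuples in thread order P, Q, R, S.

counter=16 r=(13,7,11,15) succ=(2,0,3,4) retry=(2,1,0,1)

state after step 15 := counter=12 r=(11,7,11,9) succ=(1,0,3,1) retry=(1,1,0,0)
16 | P LOAD | counter=12 r=(12,7,11,9) succ=(1,0,3,1) retry=(1,1,0,0)
17 | P CAS | counter=13 r=(12,7,11,9) succ=(2,0,3,1) retry=(1,1,0,0)
18 | S CAS | counter=13 r=(12,7,11,9) succ=(2,0,3,1) retry=(1,1,0,1)
19 | S LOAD | counter=13 r=(12,7,11,13) succ=(2,0,3,1) retry=(1,1,0,1)
20 | P LOAD | counter=13 r=(13,7,11,13) succ=(2,0,3,1) retry=(1,1,0,1)
21 | S CAS | counter=14 r=(13,7,11,13) succ=(2,0,3,2) retry=(1,1,0,1)
22 | S LOAD | counter=14 r=(13,7,11,14) succ=(2,0,3,2) retry=(1,1,0,1)
23 | P CAS | counter=14 r=(13,7,11,14) succ=(2,0,3,2) retry=(2,1,0,1)
24 | S CAS | counter=15 r=(13,7,11,14) succ=(2,0,3,3) retry=(2,1,0,1)
25 | S LOAD | counter=15 r=(13,7,11,15) succ=(2,0,3,3) retry=(2,1,0,1)
26 | S CAS | counter=16 r=(13,7,11,15) succ=(2,0,3,4) retry=(2,1,0,1)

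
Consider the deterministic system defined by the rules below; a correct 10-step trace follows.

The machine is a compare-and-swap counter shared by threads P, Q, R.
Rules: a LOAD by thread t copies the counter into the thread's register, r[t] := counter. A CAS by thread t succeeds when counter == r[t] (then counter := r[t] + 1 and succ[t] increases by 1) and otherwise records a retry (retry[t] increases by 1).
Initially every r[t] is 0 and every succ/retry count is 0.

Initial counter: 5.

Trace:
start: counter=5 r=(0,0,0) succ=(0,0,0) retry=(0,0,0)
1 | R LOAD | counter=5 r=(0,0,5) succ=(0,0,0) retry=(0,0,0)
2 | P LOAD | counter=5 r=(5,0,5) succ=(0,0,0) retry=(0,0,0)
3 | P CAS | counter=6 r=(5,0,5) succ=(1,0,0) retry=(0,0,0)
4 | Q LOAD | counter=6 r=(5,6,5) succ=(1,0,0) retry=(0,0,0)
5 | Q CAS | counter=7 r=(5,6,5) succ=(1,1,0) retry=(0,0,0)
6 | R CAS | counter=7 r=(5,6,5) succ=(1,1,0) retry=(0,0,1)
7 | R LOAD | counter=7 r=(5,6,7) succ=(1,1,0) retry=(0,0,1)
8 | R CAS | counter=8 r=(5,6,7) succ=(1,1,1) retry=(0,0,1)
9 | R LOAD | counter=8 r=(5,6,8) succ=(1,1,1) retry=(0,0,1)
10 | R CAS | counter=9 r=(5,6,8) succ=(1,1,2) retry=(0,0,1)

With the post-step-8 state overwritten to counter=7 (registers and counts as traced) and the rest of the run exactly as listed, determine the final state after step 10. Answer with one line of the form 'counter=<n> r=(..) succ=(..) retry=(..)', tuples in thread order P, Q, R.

state after step 8 := counter=7 r=(5,6,7) succ=(1,1,1) retry=(0,0,1)
9 | R LOAD | counter=7 r=(5,6,7) succ=(1,1,1) retry=(0,0,1)
10 | R CAS | counter=8 r=(5,6,7) succ=(1,1,2) retry=(0,0,1)

counter=8 r=(5,6,7) succ=(1,1,2) retry=(0,0,1)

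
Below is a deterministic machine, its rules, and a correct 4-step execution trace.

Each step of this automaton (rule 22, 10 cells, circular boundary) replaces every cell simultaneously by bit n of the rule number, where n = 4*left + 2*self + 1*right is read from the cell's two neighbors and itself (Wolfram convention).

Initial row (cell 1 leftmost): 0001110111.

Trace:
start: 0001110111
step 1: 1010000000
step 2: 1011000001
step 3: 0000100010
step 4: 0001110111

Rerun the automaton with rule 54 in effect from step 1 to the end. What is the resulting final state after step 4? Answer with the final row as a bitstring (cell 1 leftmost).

0001110111

(re-executing steps 1..4 under rule 54; state before step 1: 0001110111)
step 1: 1010001000
step 2: 1111011101
step 3: 0000100010
step 4: 0001110111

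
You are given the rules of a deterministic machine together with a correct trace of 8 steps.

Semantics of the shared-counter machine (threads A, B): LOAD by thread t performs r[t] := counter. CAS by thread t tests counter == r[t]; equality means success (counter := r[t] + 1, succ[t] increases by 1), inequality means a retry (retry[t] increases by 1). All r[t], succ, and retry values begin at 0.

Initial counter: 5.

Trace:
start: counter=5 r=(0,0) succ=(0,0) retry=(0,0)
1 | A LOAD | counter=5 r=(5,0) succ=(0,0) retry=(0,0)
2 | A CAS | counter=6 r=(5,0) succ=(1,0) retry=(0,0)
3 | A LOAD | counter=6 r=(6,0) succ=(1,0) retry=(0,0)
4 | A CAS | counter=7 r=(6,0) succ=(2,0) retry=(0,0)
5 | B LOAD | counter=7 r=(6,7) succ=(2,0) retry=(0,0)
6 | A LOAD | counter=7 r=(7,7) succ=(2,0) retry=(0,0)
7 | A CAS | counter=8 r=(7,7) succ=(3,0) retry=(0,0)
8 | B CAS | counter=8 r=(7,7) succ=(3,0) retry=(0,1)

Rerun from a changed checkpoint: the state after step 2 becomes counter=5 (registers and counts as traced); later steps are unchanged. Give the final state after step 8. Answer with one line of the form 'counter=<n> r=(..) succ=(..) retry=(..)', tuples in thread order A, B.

counter=7 r=(6,6) succ=(3,0) retry=(0,1)

state after step 2 := counter=5 r=(5,0) succ=(1,0) retry=(0,0)
3 | A LOAD | counter=5 r=(5,0) succ=(1,0) retry=(0,0)
4 | A CAS | counter=6 r=(5,0) succ=(2,0) retry=(0,0)
5 | B LOAD | counter=6 r=(5,6) succ=(2,0) retry=(0,0)
6 | A LOAD | counter=6 r=(6,6) succ=(2,0) retry=(0,0)
7 | A CAS | counter=7 r=(6,6) succ=(3,0) retry=(0,0)
8 | B CAS | counter=7 r=(6,6) succ=(3,0) retry=(0,1)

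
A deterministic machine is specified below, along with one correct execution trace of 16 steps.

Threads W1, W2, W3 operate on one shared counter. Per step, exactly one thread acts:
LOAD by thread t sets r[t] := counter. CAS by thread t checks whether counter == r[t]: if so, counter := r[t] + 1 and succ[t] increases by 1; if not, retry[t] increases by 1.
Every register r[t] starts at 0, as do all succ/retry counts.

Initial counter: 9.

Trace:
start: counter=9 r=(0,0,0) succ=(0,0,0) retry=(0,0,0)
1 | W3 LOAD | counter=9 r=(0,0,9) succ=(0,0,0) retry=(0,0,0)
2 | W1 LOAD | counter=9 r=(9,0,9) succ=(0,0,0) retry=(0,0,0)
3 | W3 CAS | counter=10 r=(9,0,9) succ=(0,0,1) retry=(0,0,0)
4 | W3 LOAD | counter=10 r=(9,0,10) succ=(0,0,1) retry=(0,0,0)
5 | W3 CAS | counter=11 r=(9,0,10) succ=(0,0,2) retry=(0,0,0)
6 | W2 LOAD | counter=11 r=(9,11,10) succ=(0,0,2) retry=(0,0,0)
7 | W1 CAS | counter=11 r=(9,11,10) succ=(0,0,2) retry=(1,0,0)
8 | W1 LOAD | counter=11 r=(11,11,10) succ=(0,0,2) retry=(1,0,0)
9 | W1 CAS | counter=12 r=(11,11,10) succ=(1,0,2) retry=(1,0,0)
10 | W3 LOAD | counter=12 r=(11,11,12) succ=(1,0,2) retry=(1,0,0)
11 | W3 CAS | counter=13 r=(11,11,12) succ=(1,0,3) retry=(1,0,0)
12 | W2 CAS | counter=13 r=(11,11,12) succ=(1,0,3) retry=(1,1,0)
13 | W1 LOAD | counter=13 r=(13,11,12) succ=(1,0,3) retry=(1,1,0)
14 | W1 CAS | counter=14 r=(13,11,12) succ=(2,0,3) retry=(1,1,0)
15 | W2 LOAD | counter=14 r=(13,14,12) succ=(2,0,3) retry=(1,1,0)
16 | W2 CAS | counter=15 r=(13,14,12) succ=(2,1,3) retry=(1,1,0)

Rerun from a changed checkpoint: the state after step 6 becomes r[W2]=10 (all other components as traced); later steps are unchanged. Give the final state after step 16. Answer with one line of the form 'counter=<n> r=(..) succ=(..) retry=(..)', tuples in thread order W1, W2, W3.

state after step 6 := counter=11 r=(9,10,10) succ=(0,0,2) retry=(0,0,0)
7 | W1 CAS | counter=11 r=(9,10,10) succ=(0,0,2) retry=(1,0,0)
8 | W1 LOAD | counter=11 r=(11,10,10) succ=(0,0,2) retry=(1,0,0)
9 | W1 CAS | counter=12 r=(11,10,10) succ=(1,0,2) retry=(1,0,0)
10 | W3 LOAD | counter=12 r=(11,10,12) succ=(1,0,2) retry=(1,0,0)
11 | W3 CAS | counter=13 r=(11,10,12) succ=(1,0,3) retry=(1,0,0)
12 | W2 CAS | counter=13 r=(11,10,12) succ=(1,0,3) retry=(1,1,0)
13 | W1 LOAD | counter=13 r=(13,10,12) succ=(1,0,3) retry=(1,1,0)
14 | W1 CAS | counter=14 r=(13,10,12) succ=(2,0,3) retry=(1,1,0)
15 | W2 LOAD | counter=14 r=(13,14,12) succ=(2,0,3) retry=(1,1,0)
16 | W2 CAS | counter=15 r=(13,14,12) succ=(2,1,3) retry=(1,1,0)

counter=15 r=(13,14,12) succ=(2,1,3) retry=(1,1,0)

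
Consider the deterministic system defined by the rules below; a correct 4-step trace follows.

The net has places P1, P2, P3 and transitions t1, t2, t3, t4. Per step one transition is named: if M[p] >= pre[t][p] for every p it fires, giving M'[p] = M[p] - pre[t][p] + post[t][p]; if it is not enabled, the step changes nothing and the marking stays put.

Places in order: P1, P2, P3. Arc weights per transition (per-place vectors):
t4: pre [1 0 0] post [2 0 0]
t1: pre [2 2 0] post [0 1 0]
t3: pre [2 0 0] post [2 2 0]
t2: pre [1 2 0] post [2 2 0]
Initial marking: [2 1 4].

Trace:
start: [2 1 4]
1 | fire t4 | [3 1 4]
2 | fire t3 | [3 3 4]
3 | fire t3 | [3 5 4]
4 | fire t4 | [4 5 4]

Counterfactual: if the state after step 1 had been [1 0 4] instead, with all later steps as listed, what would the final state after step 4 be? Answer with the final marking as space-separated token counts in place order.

2 0 4

state after step 1 := [1 0 4]
2 | fire t3 | [1 0 4]
3 | fire t3 | [1 0 4]
4 | fire t4 | [2 0 4]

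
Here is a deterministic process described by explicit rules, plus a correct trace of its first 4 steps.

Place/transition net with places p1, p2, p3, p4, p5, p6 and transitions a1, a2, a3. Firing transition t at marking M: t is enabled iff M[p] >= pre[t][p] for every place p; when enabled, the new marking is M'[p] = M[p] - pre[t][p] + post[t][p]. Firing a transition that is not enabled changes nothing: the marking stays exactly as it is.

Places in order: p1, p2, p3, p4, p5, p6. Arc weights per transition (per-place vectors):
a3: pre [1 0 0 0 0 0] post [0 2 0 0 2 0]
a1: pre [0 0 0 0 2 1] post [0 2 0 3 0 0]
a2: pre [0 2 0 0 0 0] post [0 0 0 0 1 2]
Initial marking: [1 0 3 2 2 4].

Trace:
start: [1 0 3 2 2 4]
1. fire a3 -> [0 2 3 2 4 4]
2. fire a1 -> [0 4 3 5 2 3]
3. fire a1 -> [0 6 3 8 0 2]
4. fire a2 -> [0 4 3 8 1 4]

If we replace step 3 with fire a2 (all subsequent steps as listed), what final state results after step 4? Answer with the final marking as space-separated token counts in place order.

0 0 3 5 4 7

(re-executing from step 3 with the substitution; state before step 3: [0 4 3 5 2 3])
3. fire a2 -> [0 2 3 5 3 5]
4. fire a2 -> [0 0 3 5 4 7]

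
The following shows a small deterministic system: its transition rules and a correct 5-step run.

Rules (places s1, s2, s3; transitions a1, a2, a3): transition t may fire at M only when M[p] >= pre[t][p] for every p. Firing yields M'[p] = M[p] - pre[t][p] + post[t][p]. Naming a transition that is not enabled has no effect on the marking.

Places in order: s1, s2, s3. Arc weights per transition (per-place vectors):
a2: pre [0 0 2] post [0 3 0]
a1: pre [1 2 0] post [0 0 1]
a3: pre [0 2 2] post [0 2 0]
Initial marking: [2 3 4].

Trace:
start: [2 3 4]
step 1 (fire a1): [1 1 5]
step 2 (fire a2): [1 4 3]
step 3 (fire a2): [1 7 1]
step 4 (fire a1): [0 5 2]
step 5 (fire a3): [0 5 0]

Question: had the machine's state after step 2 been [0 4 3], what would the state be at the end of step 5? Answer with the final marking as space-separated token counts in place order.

state after step 2 := [0 4 3]
step 3 (fire a2): [0 7 1]
step 4 (fire a1): [0 7 1]
step 5 (fire a3): [0 7 1]

0 7 1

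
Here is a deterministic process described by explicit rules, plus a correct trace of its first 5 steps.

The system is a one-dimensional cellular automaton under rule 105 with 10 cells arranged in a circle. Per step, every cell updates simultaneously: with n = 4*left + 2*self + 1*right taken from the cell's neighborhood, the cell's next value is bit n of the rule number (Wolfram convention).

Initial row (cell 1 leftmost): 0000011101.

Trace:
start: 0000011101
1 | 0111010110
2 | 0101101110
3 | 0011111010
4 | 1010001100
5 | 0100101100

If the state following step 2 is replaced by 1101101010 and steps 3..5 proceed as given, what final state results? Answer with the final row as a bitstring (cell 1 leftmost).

state after step 2 := 1101101010
3 | 1111110101
4 | 0000011011
5 | 0111011111

0111011111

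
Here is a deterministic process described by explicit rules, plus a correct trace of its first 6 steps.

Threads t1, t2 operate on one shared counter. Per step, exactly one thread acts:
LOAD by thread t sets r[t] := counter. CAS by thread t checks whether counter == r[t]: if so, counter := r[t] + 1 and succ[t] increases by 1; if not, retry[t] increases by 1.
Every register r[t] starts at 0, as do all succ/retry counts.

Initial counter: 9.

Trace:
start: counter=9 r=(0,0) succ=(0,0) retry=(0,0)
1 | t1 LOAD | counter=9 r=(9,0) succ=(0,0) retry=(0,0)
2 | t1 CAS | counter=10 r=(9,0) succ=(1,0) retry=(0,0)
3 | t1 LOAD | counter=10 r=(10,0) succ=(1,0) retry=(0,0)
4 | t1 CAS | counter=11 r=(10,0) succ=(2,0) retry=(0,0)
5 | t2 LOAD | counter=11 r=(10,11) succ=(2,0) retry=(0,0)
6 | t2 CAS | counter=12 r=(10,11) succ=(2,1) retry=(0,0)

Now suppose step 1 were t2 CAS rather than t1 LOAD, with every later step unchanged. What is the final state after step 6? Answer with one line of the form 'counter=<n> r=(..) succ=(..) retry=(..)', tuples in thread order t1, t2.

counter=11 r=(9,10) succ=(1,1) retry=(1,1)

(re-executing from step 1 with the substitution; state before step 1: counter=9 r=(0,0) succ=(0,0) retry=(0,0))
1 | t2 CAS | counter=9 r=(0,0) succ=(0,0) retry=(0,1)
2 | t1 CAS | counter=9 r=(0,0) succ=(0,0) retry=(1,1)
3 | t1 LOAD | counter=9 r=(9,0) succ=(0,0) retry=(1,1)
4 | t1 CAS | counter=10 r=(9,0) succ=(1,0) retry=(1,1)
5 | t2 LOAD | counter=10 r=(9,10) succ=(1,0) retry=(1,1)
6 | t2 CAS | counter=11 r=(9,10) succ=(1,1) retry=(1,1)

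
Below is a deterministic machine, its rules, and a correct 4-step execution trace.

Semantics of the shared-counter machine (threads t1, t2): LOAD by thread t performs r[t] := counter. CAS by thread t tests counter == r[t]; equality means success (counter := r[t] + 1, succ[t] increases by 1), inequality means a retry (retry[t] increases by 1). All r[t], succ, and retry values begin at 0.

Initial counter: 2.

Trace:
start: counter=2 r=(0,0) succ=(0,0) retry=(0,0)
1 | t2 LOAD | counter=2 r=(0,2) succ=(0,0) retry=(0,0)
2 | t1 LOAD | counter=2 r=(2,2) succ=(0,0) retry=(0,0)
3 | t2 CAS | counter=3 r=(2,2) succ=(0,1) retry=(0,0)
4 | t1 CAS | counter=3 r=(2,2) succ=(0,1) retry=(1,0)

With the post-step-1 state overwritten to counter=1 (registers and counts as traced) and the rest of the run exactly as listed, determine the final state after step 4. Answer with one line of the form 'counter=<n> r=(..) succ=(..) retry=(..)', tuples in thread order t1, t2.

state after step 1 := counter=1 r=(0,2) succ=(0,0) retry=(0,0)
2 | t1 LOAD | counter=1 r=(1,2) succ=(0,0) retry=(0,0)
3 | t2 CAS | counter=1 r=(1,2) succ=(0,0) retry=(0,1)
4 | t1 CAS | counter=2 r=(1,2) succ=(1,0) retry=(0,1)

counter=2 r=(1,2) succ=(1,0) retry=(0,1)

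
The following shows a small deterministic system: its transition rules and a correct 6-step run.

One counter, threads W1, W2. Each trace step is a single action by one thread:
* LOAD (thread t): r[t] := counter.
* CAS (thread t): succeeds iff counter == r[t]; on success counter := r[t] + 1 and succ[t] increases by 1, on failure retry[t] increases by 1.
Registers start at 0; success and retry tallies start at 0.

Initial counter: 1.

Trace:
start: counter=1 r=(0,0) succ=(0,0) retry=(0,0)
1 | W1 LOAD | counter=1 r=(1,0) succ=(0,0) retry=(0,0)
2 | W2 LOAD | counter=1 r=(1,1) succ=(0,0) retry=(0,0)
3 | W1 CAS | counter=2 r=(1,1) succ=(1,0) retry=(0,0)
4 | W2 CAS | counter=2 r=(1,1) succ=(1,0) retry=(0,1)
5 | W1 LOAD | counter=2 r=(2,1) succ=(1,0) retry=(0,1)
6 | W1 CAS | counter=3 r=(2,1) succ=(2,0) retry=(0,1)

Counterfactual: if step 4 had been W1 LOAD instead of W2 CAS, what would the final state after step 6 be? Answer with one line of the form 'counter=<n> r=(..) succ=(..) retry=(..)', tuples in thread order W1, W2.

(re-executing from step 4 with the substitution; state before step 4: counter=2 r=(1,1) succ=(1,0) retry=(0,0))
4 | W1 LOAD | counter=2 r=(2,1) succ=(1,0) retry=(0,0)
5 | W1 LOAD | counter=2 r=(2,1) succ=(1,0) retry=(0,0)
6 | W1 CAS | counter=3 r=(2,1) succ=(2,0) retry=(0,0)

counter=3 r=(2,1) succ=(2,0) retry=(0,0)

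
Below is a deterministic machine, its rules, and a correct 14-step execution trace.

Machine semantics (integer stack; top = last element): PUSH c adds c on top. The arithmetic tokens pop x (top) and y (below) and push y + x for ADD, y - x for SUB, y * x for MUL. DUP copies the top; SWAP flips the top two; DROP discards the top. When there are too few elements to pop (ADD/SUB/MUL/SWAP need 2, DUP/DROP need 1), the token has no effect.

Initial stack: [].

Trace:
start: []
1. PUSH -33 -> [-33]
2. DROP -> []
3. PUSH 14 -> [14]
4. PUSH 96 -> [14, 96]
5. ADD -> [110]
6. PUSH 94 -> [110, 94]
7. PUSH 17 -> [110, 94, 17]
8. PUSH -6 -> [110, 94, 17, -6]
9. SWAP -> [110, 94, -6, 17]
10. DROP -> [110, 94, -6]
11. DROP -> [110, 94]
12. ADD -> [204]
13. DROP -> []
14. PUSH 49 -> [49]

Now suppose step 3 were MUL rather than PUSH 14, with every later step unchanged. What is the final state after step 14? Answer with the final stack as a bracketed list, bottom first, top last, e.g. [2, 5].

(re-executing from step 3 with the substitution; state before step 3: [])
3. MUL -> []
4. PUSH 96 -> [96]
5. ADD -> [96]
6. PUSH 94 -> [96, 94]
7. PUSH 17 -> [96, 94, 17]
8. PUSH -6 -> [96, 94, 17, -6]
9. SWAP -> [96, 94, -6, 17]
10. DROP -> [96, 94, -6]
11. DROP -> [96, 94]
12. ADD -> [190]
13. DROP -> []
14. PUSH 49 -> [49]

[49]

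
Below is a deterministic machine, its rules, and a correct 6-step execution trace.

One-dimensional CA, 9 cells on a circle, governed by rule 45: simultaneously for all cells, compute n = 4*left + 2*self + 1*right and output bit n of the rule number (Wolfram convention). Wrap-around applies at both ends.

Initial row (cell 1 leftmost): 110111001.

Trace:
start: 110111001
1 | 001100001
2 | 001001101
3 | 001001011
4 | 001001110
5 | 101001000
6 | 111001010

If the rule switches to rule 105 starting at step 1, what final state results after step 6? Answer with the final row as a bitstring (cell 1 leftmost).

010100110

(re-executing steps 1..6 under rule 105; state before step 1: 110111001)
1 | 011101001
2 | 110110000
3 | 111110110
4 | 100011111
5 | 101010000
6 | 010100110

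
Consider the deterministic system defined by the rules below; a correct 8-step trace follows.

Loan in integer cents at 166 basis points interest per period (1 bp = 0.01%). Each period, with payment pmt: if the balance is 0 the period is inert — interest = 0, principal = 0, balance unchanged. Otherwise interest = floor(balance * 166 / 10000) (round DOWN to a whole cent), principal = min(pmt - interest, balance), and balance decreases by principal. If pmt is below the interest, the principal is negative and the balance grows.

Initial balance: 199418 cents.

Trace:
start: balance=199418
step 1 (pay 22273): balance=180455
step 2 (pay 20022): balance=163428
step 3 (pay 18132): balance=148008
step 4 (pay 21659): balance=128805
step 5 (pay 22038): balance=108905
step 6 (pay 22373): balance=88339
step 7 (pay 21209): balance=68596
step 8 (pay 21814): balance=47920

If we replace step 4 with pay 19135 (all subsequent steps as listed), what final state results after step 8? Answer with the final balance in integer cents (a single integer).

(re-executing from step 4 with the substitution; state before step 4: balance=148008)
step 4 (pay 19135): balance=131329
step 5 (pay 22038): balance=111471
step 6 (pay 22373): balance=90948
step 7 (pay 21209): balance=71248
step 8 (pay 21814): balance=50616

50616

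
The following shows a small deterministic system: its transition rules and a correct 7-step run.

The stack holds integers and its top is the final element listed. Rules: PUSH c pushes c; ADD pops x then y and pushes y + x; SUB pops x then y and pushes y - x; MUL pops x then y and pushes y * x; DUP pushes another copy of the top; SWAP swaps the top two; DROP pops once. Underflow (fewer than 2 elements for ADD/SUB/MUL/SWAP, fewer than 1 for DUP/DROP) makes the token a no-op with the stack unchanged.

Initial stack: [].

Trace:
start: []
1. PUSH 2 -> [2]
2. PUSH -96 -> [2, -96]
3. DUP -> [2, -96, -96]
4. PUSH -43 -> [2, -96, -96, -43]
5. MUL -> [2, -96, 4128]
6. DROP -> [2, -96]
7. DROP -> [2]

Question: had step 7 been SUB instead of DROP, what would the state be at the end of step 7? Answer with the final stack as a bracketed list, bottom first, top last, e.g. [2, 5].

[98]

(re-executing from step 7 with the substitution; state before step 7: [2, -96])
7. SUB -> [98]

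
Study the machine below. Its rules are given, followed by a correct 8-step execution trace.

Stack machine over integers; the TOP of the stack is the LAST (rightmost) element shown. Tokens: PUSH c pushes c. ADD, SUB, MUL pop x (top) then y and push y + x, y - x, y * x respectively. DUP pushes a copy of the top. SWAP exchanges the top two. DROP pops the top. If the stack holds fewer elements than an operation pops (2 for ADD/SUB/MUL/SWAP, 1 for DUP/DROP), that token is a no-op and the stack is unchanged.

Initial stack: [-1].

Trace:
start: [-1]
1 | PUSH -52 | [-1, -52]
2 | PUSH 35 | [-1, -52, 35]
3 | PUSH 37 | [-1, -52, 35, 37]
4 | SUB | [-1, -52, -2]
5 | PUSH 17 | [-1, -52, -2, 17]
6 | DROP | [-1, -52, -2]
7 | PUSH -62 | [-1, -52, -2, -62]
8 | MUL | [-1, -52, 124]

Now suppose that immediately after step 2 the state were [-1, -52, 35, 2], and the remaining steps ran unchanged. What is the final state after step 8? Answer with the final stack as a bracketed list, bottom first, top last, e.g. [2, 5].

state after step 2 := [-1, -52, 35, 2]
3 | PUSH 37 | [-1, -52, 35, 2, 37]
4 | SUB | [-1, -52, 35, -35]
5 | PUSH 17 | [-1, -52, 35, -35, 17]
6 | DROP | [-1, -52, 35, -35]
7 | PUSH -62 | [-1, -52, 35, -35, -62]
8 | MUL | [-1, -52, 35, 2170]

[-1, -52, 35, 2170]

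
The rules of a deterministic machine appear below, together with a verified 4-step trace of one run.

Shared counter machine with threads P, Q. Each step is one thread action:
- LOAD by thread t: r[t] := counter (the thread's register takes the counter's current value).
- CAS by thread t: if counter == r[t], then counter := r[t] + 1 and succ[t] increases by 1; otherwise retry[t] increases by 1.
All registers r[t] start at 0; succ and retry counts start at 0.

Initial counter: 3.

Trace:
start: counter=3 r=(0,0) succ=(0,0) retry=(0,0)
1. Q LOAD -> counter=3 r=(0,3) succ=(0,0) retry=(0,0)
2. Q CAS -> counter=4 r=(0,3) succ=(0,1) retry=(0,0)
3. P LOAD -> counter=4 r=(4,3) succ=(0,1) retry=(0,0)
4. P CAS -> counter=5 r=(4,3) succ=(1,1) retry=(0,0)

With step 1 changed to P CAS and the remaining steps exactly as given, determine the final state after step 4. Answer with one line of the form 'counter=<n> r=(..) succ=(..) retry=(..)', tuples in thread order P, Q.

counter=4 r=(3,0) succ=(1,0) retry=(1,1)

(re-executing from step 1 with the substitution; state before step 1: counter=3 r=(0,0) succ=(0,0) retry=(0,0))
1. P CAS -> counter=3 r=(0,0) succ=(0,0) retry=(1,0)
2. Q CAS -> counter=3 r=(0,0) succ=(0,0) retry=(1,1)
3. P LOAD -> counter=3 r=(3,0) succ=(0,0) retry=(1,1)
4. P CAS -> counter=4 r=(3,0) succ=(1,0) retry=(1,1)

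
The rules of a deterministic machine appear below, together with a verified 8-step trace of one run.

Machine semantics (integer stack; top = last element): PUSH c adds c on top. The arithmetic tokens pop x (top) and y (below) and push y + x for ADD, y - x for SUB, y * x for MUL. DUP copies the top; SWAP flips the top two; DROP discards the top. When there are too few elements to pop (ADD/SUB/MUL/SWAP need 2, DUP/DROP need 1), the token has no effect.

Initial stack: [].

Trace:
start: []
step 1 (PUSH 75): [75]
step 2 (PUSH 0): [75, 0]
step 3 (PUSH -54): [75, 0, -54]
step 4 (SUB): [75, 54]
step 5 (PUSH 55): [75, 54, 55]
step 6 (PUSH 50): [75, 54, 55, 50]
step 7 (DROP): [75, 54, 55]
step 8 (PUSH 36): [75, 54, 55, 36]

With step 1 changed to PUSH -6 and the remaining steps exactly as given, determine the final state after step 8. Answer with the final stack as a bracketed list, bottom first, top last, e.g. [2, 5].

(re-executing from step 1 with the substitution; state before step 1: [])
step 1 (PUSH -6): [-6]
step 2 (PUSH 0): [-6, 0]
step 3 (PUSH -54): [-6, 0, -54]
step 4 (SUB): [-6, 54]
step 5 (PUSH 55): [-6, 54, 55]
step 6 (PUSH 50): [-6, 54, 55, 50]
step 7 (DROP): [-6, 54, 55]
step 8 (PUSH 36): [-6, 54, 55, 36]

[-6, 54, 55, 36]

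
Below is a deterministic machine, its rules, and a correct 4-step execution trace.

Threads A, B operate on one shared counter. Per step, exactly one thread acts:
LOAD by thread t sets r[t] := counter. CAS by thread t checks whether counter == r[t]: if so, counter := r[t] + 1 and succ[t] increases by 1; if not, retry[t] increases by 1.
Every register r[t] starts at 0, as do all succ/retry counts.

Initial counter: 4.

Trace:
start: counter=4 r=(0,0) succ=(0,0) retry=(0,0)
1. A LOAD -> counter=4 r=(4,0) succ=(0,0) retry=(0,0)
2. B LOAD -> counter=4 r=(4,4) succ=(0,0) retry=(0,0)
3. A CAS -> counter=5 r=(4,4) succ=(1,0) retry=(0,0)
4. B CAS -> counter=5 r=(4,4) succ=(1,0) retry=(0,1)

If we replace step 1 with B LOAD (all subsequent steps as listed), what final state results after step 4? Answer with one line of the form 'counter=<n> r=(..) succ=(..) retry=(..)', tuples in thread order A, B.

counter=5 r=(0,4) succ=(0,1) retry=(1,0)

(re-executing from step 1 with the substitution; state before step 1: counter=4 r=(0,0) succ=(0,0) retry=(0,0))
1. B LOAD -> counter=4 r=(0,4) succ=(0,0) retry=(0,0)
2. B LOAD -> counter=4 r=(0,4) succ=(0,0) retry=(0,0)
3. A CAS -> counter=4 r=(0,4) succ=(0,0) retry=(1,0)
4. B CAS -> counter=5 r=(0,4) succ=(0,1) retry=(1,0)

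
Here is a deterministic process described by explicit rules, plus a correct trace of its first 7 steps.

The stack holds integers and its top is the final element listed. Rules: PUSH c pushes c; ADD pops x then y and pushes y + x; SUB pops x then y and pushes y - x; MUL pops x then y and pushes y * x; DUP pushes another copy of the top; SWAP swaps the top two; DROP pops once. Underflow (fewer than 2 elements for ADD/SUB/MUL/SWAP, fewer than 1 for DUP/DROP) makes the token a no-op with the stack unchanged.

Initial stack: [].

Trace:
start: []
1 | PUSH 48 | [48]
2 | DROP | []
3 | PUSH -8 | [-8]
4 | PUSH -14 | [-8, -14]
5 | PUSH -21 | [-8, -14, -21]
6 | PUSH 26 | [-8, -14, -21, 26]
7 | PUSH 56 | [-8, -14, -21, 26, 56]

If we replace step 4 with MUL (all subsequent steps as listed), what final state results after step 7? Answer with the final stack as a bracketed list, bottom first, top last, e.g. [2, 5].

[-8, -21, 26, 56]

(re-executing from step 4 with the substitution; state before step 4: [-8])
4 | MUL | [-8]
5 | PUSH -21 | [-8, -21]
6 | PUSH 26 | [-8, -21, 26]
7 | PUSH 56 | [-8, -21, 26, 56]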